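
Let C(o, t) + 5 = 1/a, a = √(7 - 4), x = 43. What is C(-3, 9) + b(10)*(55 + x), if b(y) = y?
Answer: 975 + √3/3 ≈ 975.58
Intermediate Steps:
a = √3 ≈ 1.7320
C(o, t) = -5 + √3/3 (C(o, t) = -5 + 1/(√3) = -5 + √3/3)
C(-3, 9) + b(10)*(55 + x) = (-5 + √3/3) + 10*(55 + 43) = (-5 + √3/3) + 10*98 = (-5 + √3/3) + 980 = 975 + √3/3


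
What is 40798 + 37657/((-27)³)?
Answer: 802989377/19683 ≈ 40796.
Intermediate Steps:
40798 + 37657/((-27)³) = 40798 + 37657/(-19683) = 40798 + 37657*(-1/19683) = 40798 - 37657/19683 = 802989377/19683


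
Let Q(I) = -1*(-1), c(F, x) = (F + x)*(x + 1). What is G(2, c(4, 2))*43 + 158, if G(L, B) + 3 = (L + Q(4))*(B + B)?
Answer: 4673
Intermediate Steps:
c(F, x) = (1 + x)*(F + x) (c(F, x) = (F + x)*(1 + x) = (1 + x)*(F + x))
Q(I) = 1
G(L, B) = -3 + 2*B*(1 + L) (G(L, B) = -3 + (L + 1)*(B + B) = -3 + (1 + L)*(2*B) = -3 + 2*B*(1 + L))
G(2, c(4, 2))*43 + 158 = (-3 + 2*(4 + 2 + 2² + 4*2) + 2*(4 + 2 + 2² + 4*2)*2)*43 + 158 = (-3 + 2*(4 + 2 + 4 + 8) + 2*(4 + 2 + 4 + 8)*2)*43 + 158 = (-3 + 2*18 + 2*18*2)*43 + 158 = (-3 + 36 + 72)*43 + 158 = 105*43 + 158 = 4515 + 158 = 4673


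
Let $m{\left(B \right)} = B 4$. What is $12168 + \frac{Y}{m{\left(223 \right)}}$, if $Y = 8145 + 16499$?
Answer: $\frac{2719625}{223} \approx 12196.0$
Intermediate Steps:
$m{\left(B \right)} = 4 B$
$Y = 24644$
$12168 + \frac{Y}{m{\left(223 \right)}} = 12168 + \frac{24644}{4 \cdot 223} = 12168 + \frac{24644}{892} = 12168 + 24644 \cdot \frac{1}{892} = 12168 + \frac{6161}{223} = \frac{2719625}{223}$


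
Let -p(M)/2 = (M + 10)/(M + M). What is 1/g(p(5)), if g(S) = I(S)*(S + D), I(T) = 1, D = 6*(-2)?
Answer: -1/15 ≈ -0.066667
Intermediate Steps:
D = -12
p(M) = -(10 + M)/M (p(M) = -2*(M + 10)/(M + M) = -2*(10 + M)/(2*M) = -2*(10 + M)*1/(2*M) = -(10 + M)/M)
g(S) = -12 + S (g(S) = 1*(S - 12) = 1*(-12 + S) = -12 + S)
1/g(p(5)) = 1/(-12 + (-10 - 1*5)/5) = 1/(-12 + (-10 - 5)/5) = 1/(-12 + (⅕)*(-15)) = 1/(-12 - 3) = 1/(-15) = -1/15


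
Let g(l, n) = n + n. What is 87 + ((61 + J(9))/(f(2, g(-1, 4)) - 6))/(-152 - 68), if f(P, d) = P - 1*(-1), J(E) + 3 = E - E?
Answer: 28739/330 ≈ 87.088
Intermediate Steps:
g(l, n) = 2*n
J(E) = -3 (J(E) = -3 + (E - E) = -3 + 0 = -3)
f(P, d) = 1 + P (f(P, d) = P + 1 = 1 + P)
87 + ((61 + J(9))/(f(2, g(-1, 4)) - 6))/(-152 - 68) = 87 + ((61 - 3)/((1 + 2) - 6))/(-152 - 68) = 87 + (58/(3 - 6))/(-220) = 87 - 29/(110*(-3)) = 87 - 29*(-1)/(110*3) = 87 - 1/220*(-58/3) = 87 + 29/330 = 28739/330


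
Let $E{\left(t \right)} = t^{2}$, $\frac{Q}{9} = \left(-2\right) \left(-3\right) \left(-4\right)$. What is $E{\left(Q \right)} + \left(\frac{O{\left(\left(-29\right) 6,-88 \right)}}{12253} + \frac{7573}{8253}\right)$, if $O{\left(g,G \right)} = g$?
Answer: $\frac{4718133119851}{101124009} \approx 46657.0$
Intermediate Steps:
$Q = -216$ ($Q = 9 \left(-2\right) \left(-3\right) \left(-4\right) = 9 \cdot 6 \left(-4\right) = 9 \left(-24\right) = -216$)
$E{\left(Q \right)} + \left(\frac{O{\left(\left(-29\right) 6,-88 \right)}}{12253} + \frac{7573}{8253}\right) = \left(-216\right)^{2} + \left(\frac{\left(-29\right) 6}{12253} + \frac{7573}{8253}\right) = 46656 + \left(\left(-174\right) \frac{1}{12253} + 7573 \cdot \frac{1}{8253}\right) = 46656 + \left(- \frac{174}{12253} + \frac{7573}{8253}\right) = 46656 + \frac{91355947}{101124009} = \frac{4718133119851}{101124009}$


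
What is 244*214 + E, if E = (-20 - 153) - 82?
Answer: 51961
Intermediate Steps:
E = -255 (E = -173 - 82 = -255)
244*214 + E = 244*214 - 255 = 52216 - 255 = 51961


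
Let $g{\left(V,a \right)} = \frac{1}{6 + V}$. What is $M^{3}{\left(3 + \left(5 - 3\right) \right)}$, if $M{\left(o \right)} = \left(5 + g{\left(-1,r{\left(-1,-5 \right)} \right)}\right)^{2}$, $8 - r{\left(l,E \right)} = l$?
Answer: $\frac{308915776}{15625} \approx 19771.0$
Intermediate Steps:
$r{\left(l,E \right)} = 8 - l$
$M{\left(o \right)} = \frac{676}{25}$ ($M{\left(o \right)} = \left(5 + \frac{1}{6 - 1}\right)^{2} = \left(5 + \frac{1}{5}\right)^{2} = \left(\frac{26}{5}\right)^{2} = \frac{676}{25}$)
$M^{3}{\left(3 + \left(5 - 3\right) \right)} = \left(\frac{676}{25}\right)^{3} = \frac{308915776}{15625}$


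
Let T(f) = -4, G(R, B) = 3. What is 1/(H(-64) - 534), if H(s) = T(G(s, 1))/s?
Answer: -16/8543 ≈ -0.0018729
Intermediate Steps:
H(s) = -4/s
1/(H(-64) - 534) = 1/(-4/(-64) - 534) = 1/(-4*(-1/64) - 534) = 1/(1/16 - 534) = 1/(-8543/16) = -16/8543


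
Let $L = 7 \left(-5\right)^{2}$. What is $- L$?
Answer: $-175$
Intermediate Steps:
$L = 175$ ($L = 7 \cdot 25 = 175$)
$- L = \left(-1\right) 175 = -175$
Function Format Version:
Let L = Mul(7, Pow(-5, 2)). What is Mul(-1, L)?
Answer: -175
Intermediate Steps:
L = 175 (L = Mul(7, 25) = 175)
Mul(-1, L) = Mul(-1, 175) = -175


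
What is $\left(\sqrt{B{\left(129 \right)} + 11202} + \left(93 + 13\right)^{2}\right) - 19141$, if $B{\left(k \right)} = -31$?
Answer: $-7905 + \sqrt{11171} \approx -7799.3$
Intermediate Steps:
$\left(\sqrt{B{\left(129 \right)} + 11202} + \left(93 + 13\right)^{2}\right) - 19141 = \left(\sqrt{-31 + 11202} + \left(93 + 13\right)^{2}\right) - 19141 = \left(\sqrt{11171} + 106^{2}\right) - 19141 = \left(\sqrt{11171} + 11236\right) - 19141 = \left(11236 + \sqrt{11171}\right) - 19141 = -7905 + \sqrt{11171}$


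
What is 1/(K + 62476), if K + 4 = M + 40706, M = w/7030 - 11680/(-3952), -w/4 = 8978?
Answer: 45695/4714620332 ≈ 9.6922e-6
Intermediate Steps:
w = -35912 (w = -4*8978 = -35912)
M = -98378/45695 (M = -35912/7030 - 11680/(-3952) = -35912*1/7030 - 11680*(-1/3952) = -17956/3515 + 730/247 = -98378/45695 ≈ -2.1529)
K = 1859779512/45695 (K = -4 + (-98378/45695 + 40706) = -4 + 1859962292/45695 = 1859779512/45695 ≈ 40700.)
1/(K + 62476) = 1/(1859779512/45695 + 62476) = 1/(4714620332/45695) = 45695/4714620332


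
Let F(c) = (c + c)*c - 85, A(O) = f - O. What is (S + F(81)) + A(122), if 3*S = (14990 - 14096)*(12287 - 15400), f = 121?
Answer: -914638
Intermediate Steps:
S = -927674 (S = ((14990 - 14096)*(12287 - 15400))/3 = (894*(-3113))/3 = (⅓)*(-2783022) = -927674)
A(O) = 121 - O
F(c) = -85 + 2*c² (F(c) = (2*c)*c - 85 = 2*c² - 85 = -85 + 2*c²)
(S + F(81)) + A(122) = (-927674 + (-85 + 2*81²)) + (121 - 1*122) = (-927674 + (-85 + 2*6561)) + (121 - 122) = (-927674 + (-85 + 13122)) - 1 = (-927674 + 13037) - 1 = -914637 - 1 = -914638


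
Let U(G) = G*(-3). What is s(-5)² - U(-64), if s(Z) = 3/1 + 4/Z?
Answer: -4679/25 ≈ -187.16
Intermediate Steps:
U(G) = -3*G
s(Z) = 3 + 4/Z (s(Z) = 3*1 + 4/Z = 3 + 4/Z)
s(-5)² - U(-64) = (3 + 4/(-5))² - (-3)*(-64) = (3 + 4*(-⅕))² - 1*192 = (3 - ⅘)² - 192 = (11/5)² - 192 = 121/25 - 192 = -4679/25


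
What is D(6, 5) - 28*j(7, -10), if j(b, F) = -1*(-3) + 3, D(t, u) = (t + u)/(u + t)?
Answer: -167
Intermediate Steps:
D(t, u) = 1 (D(t, u) = (t + u)/(t + u) = 1)
j(b, F) = 6 (j(b, F) = 3 + 3 = 6)
D(6, 5) - 28*j(7, -10) = 1 - 28*6 = 1 - 168 = -167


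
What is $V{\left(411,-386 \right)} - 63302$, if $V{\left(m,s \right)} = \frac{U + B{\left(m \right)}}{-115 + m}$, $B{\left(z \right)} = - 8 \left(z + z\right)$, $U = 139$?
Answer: $- \frac{18743829}{296} \approx -63324.0$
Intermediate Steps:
$B{\left(z \right)} = - 16 z$ ($B{\left(z \right)} = - 8 \cdot 2 z = - 16 z$)
$V{\left(m,s \right)} = \frac{139 - 16 m}{-115 + m}$
$V{\left(411,-386 \right)} - 63302 = \frac{139 - 6576}{-115 + 411} - 63302 = \frac{139 - 6576}{296} - 63302 = \frac{1}{296} \left(-6437\right) - 63302 = - \frac{6437}{296} - 63302 = - \frac{18743829}{296}$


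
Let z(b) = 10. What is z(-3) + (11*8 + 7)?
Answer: 105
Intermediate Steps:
z(-3) + (11*8 + 7) = 10 + (11*8 + 7) = 10 + (88 + 7) = 10 + 95 = 105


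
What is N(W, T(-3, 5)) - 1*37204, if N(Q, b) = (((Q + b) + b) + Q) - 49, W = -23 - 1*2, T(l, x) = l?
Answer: -37309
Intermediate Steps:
W = -25 (W = -23 - 2 = -25)
N(Q, b) = -49 + 2*Q + 2*b (N(Q, b) = ((Q + 2*b) + Q) - 49 = (2*Q + 2*b) - 49 = -49 + 2*Q + 2*b)
N(W, T(-3, 5)) - 1*37204 = (-49 + 2*(-25) + 2*(-3)) - 1*37204 = (-49 - 50 - 6) - 37204 = -105 - 37204 = -37309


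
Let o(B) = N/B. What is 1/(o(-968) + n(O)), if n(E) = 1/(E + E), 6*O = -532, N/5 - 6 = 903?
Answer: -128744/605211 ≈ -0.21273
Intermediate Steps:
N = 4545 (N = 30 + 5*903 = 30 + 4515 = 4545)
O = -266/3 (O = (⅙)*(-532) = -266/3 ≈ -88.667)
n(E) = 1/(2*E)
o(B) = 4545/B
1/(o(-968) + n(O)) = 1/(4545/(-968) + 1/(2*(-266/3))) = 1/(4545*(-1/968) + (½)*(-3/266)) = 1/(-4545/968 - 3/532) = 1/(-605211/128744) = -128744/605211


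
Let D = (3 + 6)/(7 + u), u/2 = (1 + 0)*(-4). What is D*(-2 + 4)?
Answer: -18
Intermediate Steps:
u = -8 (u = 2*((1 + 0)*(-4)) = 2*(1*(-4)) = 2*(-4) = -8)
D = -9 (D = (3 + 6)/(7 - 8) = 9/(-1) = 9*(-1) = -9)
D*(-2 + 4) = -9*(-2 + 4) = -9*2 = -18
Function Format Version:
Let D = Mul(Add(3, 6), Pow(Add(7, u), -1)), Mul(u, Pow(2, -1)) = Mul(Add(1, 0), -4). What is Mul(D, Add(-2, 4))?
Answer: -18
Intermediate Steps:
u = -8 (u = Mul(2, Mul(Add(1, 0), -4)) = Mul(2, Mul(1, -4)) = Mul(2, -4) = -8)
D = -9 (D = Mul(Add(3, 6), Pow(Add(7, -8), -1)) = Mul(9, Pow(-1, -1)) = Mul(9, -1) = -9)
Mul(D, Add(-2, 4)) = Mul(-9, Add(-2, 4)) = Mul(-9, 2) = -18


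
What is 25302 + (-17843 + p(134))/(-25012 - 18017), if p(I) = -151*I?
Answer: 1088757835/43029 ≈ 25303.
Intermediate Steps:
25302 + (-17843 + p(134))/(-25012 - 18017) = 25302 + (-17843 - 151*134)/(-25012 - 18017) = 25302 + (-17843 - 20234)/(-43029) = 25302 - 38077*(-1/43029) = 25302 + 38077/43029 = 1088757835/43029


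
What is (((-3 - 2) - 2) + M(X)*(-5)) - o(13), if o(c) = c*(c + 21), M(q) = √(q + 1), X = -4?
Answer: -449 - 5*I*√3 ≈ -449.0 - 8.6602*I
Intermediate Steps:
M(q) = √(1 + q)
o(c) = c*(21 + c)
(((-3 - 2) - 2) + M(X)*(-5)) - o(13) = (((-3 - 2) - 2) + √(1 - 4)*(-5)) - 13*(21 + 13) = ((-5 - 2) + √(-3)*(-5)) - 13*34 = (-7 + (I*√3)*(-5)) - 1*442 = (-7 - 5*I*√3) - 442 = -449 - 5*I*√3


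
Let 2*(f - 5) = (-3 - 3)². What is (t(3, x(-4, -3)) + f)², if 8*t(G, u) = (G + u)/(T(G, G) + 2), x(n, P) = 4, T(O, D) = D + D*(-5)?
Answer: 3359889/6400 ≈ 524.98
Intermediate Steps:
T(O, D) = -4*D (T(O, D) = D - 5*D = -4*D)
t(G, u) = (G + u)/(8*(2 - 4*G)) (t(G, u) = ((G + u)/(-4*G + 2))/8 = ((G + u)/(2 - 4*G))/8 = (G + u)/(8*(2 - 4*G)))
f = 23 (f = 5 + (-3 - 3)²/2 = 5 + (½)*(-6)² = 5 + (½)*36 = 5 + 18 = 23)
(t(3, x(-4, -3)) + f)² = ((-1*3 - 1*4)/(16*(-1 + 2*3)) + 23)² = ((-3 - 4)/(16*(-1 + 6)) + 23)² = ((1/16)*(-7)/5 + 23)² = ((1/16)*(⅕)*(-7) + 23)² = (-7/80 + 23)² = (1833/80)² = 3359889/6400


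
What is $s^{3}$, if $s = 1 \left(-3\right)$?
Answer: $-27$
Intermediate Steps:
$s = -3$
$s^{3} = \left(-3\right)^{3} = -27$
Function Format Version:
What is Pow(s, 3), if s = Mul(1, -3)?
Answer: -27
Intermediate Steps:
s = -3
Pow(s, 3) = Pow(-3, 3) = -27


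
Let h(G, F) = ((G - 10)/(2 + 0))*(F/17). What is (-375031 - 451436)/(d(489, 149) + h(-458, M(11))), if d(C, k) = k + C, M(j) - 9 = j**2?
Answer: 14049939/19574 ≈ 717.79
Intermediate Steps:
M(j) = 9 + j**2
d(C, k) = C + k
h(G, F) = F*(-5 + G/2)/17 (h(G, F) = ((-10 + G)/2)*(F*(1/17)) = ((-10 + G)*(1/2))*(F/17) = (-5 + G/2)*(F/17) = F*(-5 + G/2)/17)
(-375031 - 451436)/(d(489, 149) + h(-458, M(11))) = (-375031 - 451436)/((489 + 149) + (9 + 11**2)*(-10 - 458)/34) = -826467/(638 + (1/34)*(9 + 121)*(-468)) = -826467/(638 + (1/34)*130*(-468)) = -826467/(638 - 30420/17) = -826467/(-19574/17) = -826467*(-17/19574) = 14049939/19574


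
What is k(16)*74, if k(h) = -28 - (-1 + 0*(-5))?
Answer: -1998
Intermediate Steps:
k(h) = -27 (k(h) = -28 - (-1 + 0) = -28 - 1*(-1) = -28 + 1 = -27)
k(16)*74 = -27*74 = -1998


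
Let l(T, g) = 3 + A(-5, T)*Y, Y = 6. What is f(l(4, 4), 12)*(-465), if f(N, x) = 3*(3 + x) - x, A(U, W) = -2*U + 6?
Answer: -15345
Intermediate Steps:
A(U, W) = 6 - 2*U
l(T, g) = 99 (l(T, g) = 3 + (6 - 2*(-5))*6 = 3 + (6 + 10)*6 = 3 + 16*6 = 3 + 96 = 99)
f(N, x) = 9 + 2*x (f(N, x) = (9 + 3*x) - x = 9 + 2*x)
f(l(4, 4), 12)*(-465) = (9 + 2*12)*(-465) = (9 + 24)*(-465) = 33*(-465) = -15345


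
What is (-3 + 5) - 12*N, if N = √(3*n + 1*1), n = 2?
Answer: 2 - 12*√7 ≈ -29.749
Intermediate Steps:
N = √7 (N = √(3*2 + 1*1) = √(6 + 1) = √7 ≈ 2.6458)
(-3 + 5) - 12*N = (-3 + 5) - 12*√7 = 2 - 12*√7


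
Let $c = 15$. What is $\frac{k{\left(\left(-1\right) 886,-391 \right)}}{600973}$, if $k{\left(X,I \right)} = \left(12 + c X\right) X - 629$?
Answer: $\frac{11763679}{600973} \approx 19.574$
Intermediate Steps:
$k{\left(X,I \right)} = -629 + X \left(12 + 15 X\right)$ ($k{\left(X,I \right)} = \left(12 + 15 X\right) X - 629 = X \left(12 + 15 X\right) - 629 = -629 + X \left(12 + 15 X\right)$)
$\frac{k{\left(\left(-1\right) 886,-391 \right)}}{600973} = \frac{-629 + 12 \left(\left(-1\right) 886\right) + 15 \left(\left(-1\right) 886\right)^{2}}{600973} = \left(-629 + 12 \left(-886\right) + 15 \left(-886\right)^{2}\right) \frac{1}{600973} = \left(-629 - 10632 + 15 \cdot 784996\right) \frac{1}{600973} = \left(-629 - 10632 + 11774940\right) \frac{1}{600973} = 11763679 \cdot \frac{1}{600973} = \frac{11763679}{600973}$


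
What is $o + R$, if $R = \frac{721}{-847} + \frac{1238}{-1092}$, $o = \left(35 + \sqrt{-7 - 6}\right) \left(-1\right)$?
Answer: $- \frac{2443447}{66066} - i \sqrt{13} \approx -36.985 - 3.6056 i$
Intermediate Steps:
$o = -35 - i \sqrt{13}$ ($o = \left(35 + \sqrt{-13}\right) \left(-1\right) = \left(35 + i \sqrt{13}\right) \left(-1\right) = -35 - i \sqrt{13} \approx -35.0 - 3.6056 i$)
$R = - \frac{131137}{66066}$ ($R = 721 \left(- \frac{1}{847}\right) + 1238 \left(- \frac{1}{1092}\right) = - \frac{103}{121} - \frac{619}{546} = - \frac{131137}{66066} \approx -1.9849$)
$o + R = \left(-35 - i \sqrt{13}\right) - \frac{131137}{66066} = - \frac{2443447}{66066} - i \sqrt{13}$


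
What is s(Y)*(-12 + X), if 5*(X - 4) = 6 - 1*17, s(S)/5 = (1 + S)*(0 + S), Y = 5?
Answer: -1530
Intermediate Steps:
s(S) = 5*S*(1 + S) (s(S) = 5*((1 + S)*(0 + S)) = 5*((1 + S)*S) = 5*(S*(1 + S)) = 5*S*(1 + S))
X = 9/5 (X = 4 + (6 - 1*17)/5 = 4 + (6 - 17)/5 = 4 + (⅕)*(-11) = 4 - 11/5 = 9/5 ≈ 1.8000)
s(Y)*(-12 + X) = (5*5*(1 + 5))*(-12 + 9/5) = (5*5*6)*(-51/5) = 150*(-51/5) = -1530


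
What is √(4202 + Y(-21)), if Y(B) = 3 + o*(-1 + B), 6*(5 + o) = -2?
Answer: √38901/3 ≈ 65.745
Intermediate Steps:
o = -16/3 (o = -5 + (⅙)*(-2) = -5 - ⅓ = -16/3 ≈ -5.3333)
Y(B) = 25/3 - 16*B/3 (Y(B) = 3 - 16*(-1 + B)/3 = 3 + (16/3 - 16*B/3) = 25/3 - 16*B/3)
√(4202 + Y(-21)) = √(4202 + (25/3 - 16/3*(-21))) = √(4202 + (25/3 + 112)) = √(4202 + 361/3) = √(12967/3) = √38901/3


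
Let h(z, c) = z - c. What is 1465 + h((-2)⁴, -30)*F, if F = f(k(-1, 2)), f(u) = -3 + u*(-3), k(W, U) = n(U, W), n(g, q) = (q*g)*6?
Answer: 2983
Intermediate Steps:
n(g, q) = 6*g*q (n(g, q) = (g*q)*6 = 6*g*q)
k(W, U) = 6*U*W
f(u) = -3 - 3*u
F = 33 (F = -3 - 18*2*(-1) = -3 - 3*(-12) = -3 + 36 = 33)
1465 + h((-2)⁴, -30)*F = 1465 + ((-2)⁴ - 1*(-30))*33 = 1465 + (16 + 30)*33 = 1465 + 46*33 = 1465 + 1518 = 2983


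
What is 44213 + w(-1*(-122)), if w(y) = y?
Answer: 44335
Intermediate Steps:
44213 + w(-1*(-122)) = 44213 - 1*(-122) = 44213 + 122 = 44335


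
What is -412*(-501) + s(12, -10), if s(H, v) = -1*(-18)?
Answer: 206430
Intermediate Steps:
s(H, v) = 18
-412*(-501) + s(12, -10) = -412*(-501) + 18 = 206412 + 18 = 206430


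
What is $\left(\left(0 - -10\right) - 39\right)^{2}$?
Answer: $841$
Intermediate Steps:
$\left(\left(0 - -10\right) - 39\right)^{2} = \left(\left(0 + 10\right) - 39\right)^{2} = \left(10 - 39\right)^{2} = \left(-29\right)^{2} = 841$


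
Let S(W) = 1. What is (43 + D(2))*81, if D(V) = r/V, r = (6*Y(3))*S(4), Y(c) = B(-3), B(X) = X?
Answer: 2754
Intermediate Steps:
Y(c) = -3
r = -18 (r = (6*(-3))*1 = -18*1 = -18)
D(V) = -18/V
(43 + D(2))*81 = (43 - 18/2)*81 = (43 - 18*1/2)*81 = (43 - 9)*81 = 34*81 = 2754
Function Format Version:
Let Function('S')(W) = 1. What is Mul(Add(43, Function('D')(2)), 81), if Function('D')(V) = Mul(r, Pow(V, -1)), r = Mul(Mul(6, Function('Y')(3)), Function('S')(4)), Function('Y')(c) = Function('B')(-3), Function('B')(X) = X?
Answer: 2754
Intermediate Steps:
Function('Y')(c) = -3
r = -18 (r = Mul(Mul(6, -3), 1) = Mul(-18, 1) = -18)
Function('D')(V) = Mul(-18, Pow(V, -1))
Mul(Add(43, Function('D')(2)), 81) = Mul(Add(43, Mul(-18, Pow(2, -1))), 81) = Mul(Add(43, Mul(-18, Rational(1, 2))), 81) = Mul(Add(43, -9), 81) = Mul(34, 81) = 2754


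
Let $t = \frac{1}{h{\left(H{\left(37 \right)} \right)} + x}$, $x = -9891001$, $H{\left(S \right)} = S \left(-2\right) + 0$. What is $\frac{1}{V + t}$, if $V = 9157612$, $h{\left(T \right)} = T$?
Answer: $\frac{9891075}{90578627112899} \approx 1.092 \cdot 10^{-7}$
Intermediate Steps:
$H{\left(S \right)} = - 2 S$ ($H{\left(S \right)} = - 2 S + 0 = - 2 S$)
$t = - \frac{1}{9891075}$ ($t = \frac{1}{\left(-2\right) 37 - 9891001} = \frac{1}{-74 - 9891001} = \frac{1}{-9891075} = - \frac{1}{9891075} \approx -1.011 \cdot 10^{-7}$)
$\frac{1}{V + t} = \frac{1}{9157612 - \frac{1}{9891075}} = \frac{1}{\frac{90578627112899}{9891075}} = \frac{9891075}{90578627112899}$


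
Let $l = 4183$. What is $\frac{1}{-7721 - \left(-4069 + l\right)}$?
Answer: $- \frac{1}{7835} \approx -0.00012763$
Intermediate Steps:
$\frac{1}{-7721 - \left(-4069 + l\right)} = \frac{1}{-7721 + \left(4069 - 4183\right)} = \frac{1}{-7721 - 114} = \frac{1}{-7835} = - \frac{1}{7835}$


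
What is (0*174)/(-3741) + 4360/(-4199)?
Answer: -4360/4199 ≈ -1.0383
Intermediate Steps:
(0*174)/(-3741) + 4360/(-4199) = 0*(-1/3741) + 4360*(-1/4199) = 0 - 4360/4199 = -4360/4199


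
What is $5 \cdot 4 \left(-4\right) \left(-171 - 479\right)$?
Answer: $52000$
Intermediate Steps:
$5 \cdot 4 \left(-4\right) \left(-171 - 479\right) = 20 \left(-4\right) \left(-650\right) = \left(-80\right) \left(-650\right) = 52000$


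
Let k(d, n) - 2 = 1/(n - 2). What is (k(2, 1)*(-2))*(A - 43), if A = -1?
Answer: 88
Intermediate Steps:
k(d, n) = 2 + 1/(-2 + n) (k(d, n) = 2 + 1/(n - 2) = 2 + 1/(-2 + n))
(k(2, 1)*(-2))*(A - 43) = (((-3 + 2*1)/(-2 + 1))*(-2))*(-1 - 43) = (((-3 + 2)/(-1))*(-2))*(-44) = (-1*(-1)*(-2))*(-44) = (1*(-2))*(-44) = -2*(-44) = 88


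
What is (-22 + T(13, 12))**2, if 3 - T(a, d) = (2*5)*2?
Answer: 1521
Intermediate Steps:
T(a, d) = -17 (T(a, d) = 3 - 2*5*2 = 3 - 10*2 = 3 - 1*20 = 3 - 20 = -17)
(-22 + T(13, 12))**2 = (-22 - 17)**2 = (-39)**2 = 1521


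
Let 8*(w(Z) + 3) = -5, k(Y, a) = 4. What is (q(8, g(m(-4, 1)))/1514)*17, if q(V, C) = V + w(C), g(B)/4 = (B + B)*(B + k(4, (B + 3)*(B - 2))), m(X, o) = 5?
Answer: 595/12112 ≈ 0.049125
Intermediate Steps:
w(Z) = -29/8 (w(Z) = -3 + (1/8)*(-5) = -3 - 5/8 = -29/8)
g(B) = 8*B*(4 + B) (g(B) = 4*((B + B)*(B + 4)) = 4*((2*B)*(4 + B)) = 4*(2*B*(4 + B)) = 8*B*(4 + B))
q(V, C) = -29/8 + V (q(V, C) = V - 29/8 = -29/8 + V)
(q(8, g(m(-4, 1)))/1514)*17 = ((-29/8 + 8)/1514)*17 = ((35/8)*(1/1514))*17 = (35/12112)*17 = 595/12112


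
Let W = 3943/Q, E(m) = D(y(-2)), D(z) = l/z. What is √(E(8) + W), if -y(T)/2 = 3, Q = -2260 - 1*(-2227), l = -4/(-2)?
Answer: I*√14498/11 ≈ 10.946*I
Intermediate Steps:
l = 2 (l = -4*(-½) = 2)
Q = -33 (Q = -2260 + 2227 = -33)
y(T) = -6 (y(T) = -2*3 = -6)
D(z) = 2/z
E(m) = -⅓ (E(m) = 2/(-6) = 2*(-⅙) = -⅓)
W = -3943/33 (W = 3943/(-33) = 3943*(-1/33) = -3943/33 ≈ -119.48)
√(E(8) + W) = √(-⅓ - 3943/33) = √(-1318/11) = I*√14498/11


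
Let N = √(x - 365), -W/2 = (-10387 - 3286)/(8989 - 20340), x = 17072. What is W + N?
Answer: -27346/11351 + √16707 ≈ 126.85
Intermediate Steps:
W = -27346/11351 (W = -2*(-10387 - 3286)/(8989 - 20340) = -(-27346)/(-11351) = -(-27346)*(-1)/11351 = -2*13673/11351 = -27346/11351 ≈ -2.4091)
N = √16707 (N = √(17072 - 365) = √16707 ≈ 129.26)
W + N = -27346/11351 + √16707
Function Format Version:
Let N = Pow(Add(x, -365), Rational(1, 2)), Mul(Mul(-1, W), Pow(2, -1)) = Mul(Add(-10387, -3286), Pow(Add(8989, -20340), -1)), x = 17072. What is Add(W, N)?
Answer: Add(Rational(-27346, 11351), Pow(16707, Rational(1, 2))) ≈ 126.85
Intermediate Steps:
W = Rational(-27346, 11351) (W = Mul(-2, Mul(Add(-10387, -3286), Pow(Add(8989, -20340), -1))) = Mul(-2, Mul(-13673, Pow(-11351, -1))) = Mul(-2, Mul(-13673, Rational(-1, 11351))) = Mul(-2, Rational(13673, 11351)) = Rational(-27346, 11351) ≈ -2.4091)
N = Pow(16707, Rational(1, 2)) (N = Pow(Add(17072, -365), Rational(1, 2)) = Pow(16707, Rational(1, 2)) ≈ 129.26)
Add(W, N) = Add(Rational(-27346, 11351), Pow(16707, Rational(1, 2)))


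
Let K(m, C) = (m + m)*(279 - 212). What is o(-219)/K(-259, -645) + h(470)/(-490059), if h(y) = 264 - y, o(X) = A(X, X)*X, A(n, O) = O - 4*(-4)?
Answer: -3111343361/2429712522 ≈ -1.2805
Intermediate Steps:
K(m, C) = 134*m (K(m, C) = (2*m)*67 = 134*m)
A(n, O) = 16 + O (A(n, O) = O + 16 = 16 + O)
o(X) = X*(16 + X) (o(X) = (16 + X)*X = X*(16 + X))
o(-219)/K(-259, -645) + h(470)/(-490059) = (-219*(16 - 219))/((134*(-259))) + (264 - 1*470)/(-490059) = -219*(-203)/(-34706) + (264 - 470)*(-1/490059) = 44457*(-1/34706) - 206*(-1/490059) = -6351/4958 + 206/490059 = -3111343361/2429712522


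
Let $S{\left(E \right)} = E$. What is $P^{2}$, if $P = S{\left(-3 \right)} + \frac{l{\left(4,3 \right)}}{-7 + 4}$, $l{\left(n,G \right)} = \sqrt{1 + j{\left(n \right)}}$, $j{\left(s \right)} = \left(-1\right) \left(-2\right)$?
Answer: $\frac{\left(9 + \sqrt{3}\right)^{2}}{9} \approx 12.797$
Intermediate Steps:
$j{\left(s \right)} = 2$
$l{\left(n,G \right)} = \sqrt{3}$ ($l{\left(n,G \right)} = \sqrt{1 + 2} = \sqrt{3}$)
$P = -3 - \frac{\sqrt{3}}{3}$ ($P = -3 + \frac{\sqrt{3}}{-7 + 4} = -3 + \frac{\sqrt{3}}{-3} = -3 - \frac{\sqrt{3}}{3} \approx -3.5774$)
$P^{2} = \left(-3 - \frac{\sqrt{3}}{3}\right)^{2}$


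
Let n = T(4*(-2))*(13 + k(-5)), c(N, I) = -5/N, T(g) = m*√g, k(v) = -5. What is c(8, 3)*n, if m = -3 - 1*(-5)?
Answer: -20*I*√2 ≈ -28.284*I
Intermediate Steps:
m = 2 (m = -3 + 5 = 2)
T(g) = 2*√g
n = 32*I*√2 (n = (2*√(4*(-2)))*(13 - 5) = (2*√(-8))*8 = (2*(2*I*√2))*8 = (4*I*√2)*8 = 32*I*√2 ≈ 45.255*I)
c(8, 3)*n = (-5/8)*(32*I*√2) = (-5*⅛)*(32*I*√2) = -20*I*√2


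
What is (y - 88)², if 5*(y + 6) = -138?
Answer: 369664/25 ≈ 14787.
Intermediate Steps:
y = -168/5 (y = -6 + (⅕)*(-138) = -6 - 138/5 = -168/5 ≈ -33.600)
(y - 88)² = (-168/5 - 88)² = (-608/5)² = 369664/25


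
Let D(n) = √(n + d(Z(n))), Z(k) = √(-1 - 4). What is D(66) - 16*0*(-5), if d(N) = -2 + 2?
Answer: √66 ≈ 8.1240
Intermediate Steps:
Z(k) = I*√5 (Z(k) = √(-5) = I*√5)
d(N) = 0
D(n) = √n (D(n) = √(n + 0) = √n)
D(66) - 16*0*(-5) = √66 - 16*0*(-5) = √66 - 0*(-5) = √66 - 1*0 = √66 + 0 = √66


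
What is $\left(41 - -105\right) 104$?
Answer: $15184$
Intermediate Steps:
$\left(41 - -105\right) 104 = \left(41 + 105\right) 104 = 146 \cdot 104 = 15184$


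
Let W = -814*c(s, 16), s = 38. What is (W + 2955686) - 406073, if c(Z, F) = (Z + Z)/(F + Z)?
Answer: 68808619/27 ≈ 2.5485e+6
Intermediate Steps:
c(Z, F) = 2*Z/(F + Z) (c(Z, F) = (2*Z)/(F + Z) = 2*Z/(F + Z))
W = -30932/27 (W = -1628*38/(16 + 38) = -1628*38/54 = -814*38/27 = -30932/27 ≈ -1145.6)
(W + 2955686) - 406073 = (-30932/27 + 2955686) - 406073 = 79772590/27 - 406073 = 68808619/27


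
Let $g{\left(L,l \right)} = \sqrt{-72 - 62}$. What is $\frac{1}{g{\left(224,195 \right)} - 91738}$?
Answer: $- \frac{45869}{4207930389} - \frac{i \sqrt{134}}{8415860778} \approx -1.0901 \cdot 10^{-5} - 1.3755 \cdot 10^{-9} i$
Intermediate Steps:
$g{\left(L,l \right)} = i \sqrt{134}$ ($g{\left(L,l \right)} = \sqrt{-134} = i \sqrt{134}$)
$\frac{1}{g{\left(224,195 \right)} - 91738} = \frac{1}{i \sqrt{134} - 91738} = \frac{1}{-91738 + i \sqrt{134}}$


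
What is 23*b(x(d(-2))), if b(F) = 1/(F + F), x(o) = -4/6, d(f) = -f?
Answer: -69/4 ≈ -17.250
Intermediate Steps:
x(o) = -2/3 (x(o) = -4*1/6 = -2/3)
b(F) = 1/(2*F)
23*b(x(d(-2))) = 23*(1/(2*(-2/3))) = 23*((1/2)*(-3/2)) = 23*(-3/4) = -69/4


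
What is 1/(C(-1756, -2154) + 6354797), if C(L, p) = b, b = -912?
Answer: 1/6353885 ≈ 1.5738e-7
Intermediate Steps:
C(L, p) = -912
1/(C(-1756, -2154) + 6354797) = 1/(-912 + 6354797) = 1/6353885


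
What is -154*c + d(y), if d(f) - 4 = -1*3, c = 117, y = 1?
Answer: -18017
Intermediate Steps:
d(f) = 1 (d(f) = 4 - 1*3 = 4 - 3 = 1)
-154*c + d(y) = -154*117 + 1 = -18018 + 1 = -18017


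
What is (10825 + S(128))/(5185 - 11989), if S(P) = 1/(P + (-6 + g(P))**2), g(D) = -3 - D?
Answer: -102280013/64287594 ≈ -1.5910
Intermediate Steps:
S(P) = 1/(P + (-9 - P)**2) (S(P) = 1/(P + (-6 + (-3 - P))**2) = 1/(P + (-9 - P)**2))
(10825 + S(128))/(5185 - 11989) = (10825 + 1/(128 + (9 + 128)**2))/(5185 - 11989) = (10825 + 1/(128 + 137**2))/(-6804) = (10825 + 1/(128 + 18769))*(-1/6804) = (10825 + 1/18897)*(-1/6804) = (204560026/18897)*(-1/6804) = -102280013/64287594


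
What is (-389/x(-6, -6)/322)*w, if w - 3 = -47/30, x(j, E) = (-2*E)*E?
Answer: 16727/695520 ≈ 0.024050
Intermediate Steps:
x(j, E) = -2*E²
w = 43/30 (w = 3 - 47/30 = 43/30 ≈ 1.4333)
(-389/x(-6, -6)/322)*w = (-389/((-2*(-6)²))/322)*(43/30) = (-389/((-2*36))*(1/322))*(43/30) = (-389/(-72)*(1/322))*(43/30) = (-389*(-1/72)*(1/322))*(43/30) = ((389/72)*(1/322))*(43/30) = (389/23184)*(43/30) = 16727/695520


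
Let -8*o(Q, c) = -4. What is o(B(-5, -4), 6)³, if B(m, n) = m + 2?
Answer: ⅛ ≈ 0.12500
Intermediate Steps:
B(m, n) = 2 + m
o(Q, c) = ½ (o(Q, c) = -⅛*(-4) = ½)
o(B(-5, -4), 6)³ = (½)³ = ⅛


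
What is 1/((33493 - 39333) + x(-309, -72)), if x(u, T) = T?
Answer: -1/5912 ≈ -0.00016915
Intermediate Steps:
1/((33493 - 39333) + x(-309, -72)) = 1/((33493 - 39333) - 72) = 1/(-5840 - 72) = 1/(-5912) = -1/5912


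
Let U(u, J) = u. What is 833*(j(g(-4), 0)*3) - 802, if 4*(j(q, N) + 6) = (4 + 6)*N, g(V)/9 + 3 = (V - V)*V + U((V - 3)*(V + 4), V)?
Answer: -15796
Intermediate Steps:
g(V) = -27 + 9*(-3 + V)*(4 + V) (g(V) = -27 + 9*((V - V)*V + (V - 3)*(V + 4)) = -27 + 9*(0*V + (-3 + V)*(4 + V)) = -27 + 9*(0 + (-3 + V)*(4 + V)) = -27 + 9*((-3 + V)*(4 + V)) = -27 + 9*(-3 + V)*(4 + V))
j(q, N) = -6 + 5*N/2 (j(q, N) = -6 + ((4 + 6)*N)/4 = -6 + (10*N)/4 = -6 + 5*N/2)
833*(j(g(-4), 0)*3) - 802 = 833*((-6 + (5/2)*0)*3) - 802 = 833*((-6 + 0)*3) - 802 = 833*(-6*3) - 802 = 833*(-18) - 802 = -14994 - 802 = -15796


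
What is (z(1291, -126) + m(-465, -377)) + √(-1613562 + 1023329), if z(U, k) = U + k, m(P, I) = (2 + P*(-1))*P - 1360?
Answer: -217350 + I*√590233 ≈ -2.1735e+5 + 768.27*I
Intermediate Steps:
m(P, I) = -1360 + P*(2 - P) (m(P, I) = (2 - P)*P - 1360 = P*(2 - P) - 1360 = -1360 + P*(2 - P))
(z(1291, -126) + m(-465, -377)) + √(-1613562 + 1023329) = ((1291 - 126) + (-1360 - 1*(-465)² + 2*(-465))) + √(-1613562 + 1023329) = (1165 + (-1360 - 1*216225 - 930)) + √(-590233) = (1165 + (-1360 - 216225 - 930)) + I*√590233 = (1165 - 218515) + I*√590233 = -217350 + I*√590233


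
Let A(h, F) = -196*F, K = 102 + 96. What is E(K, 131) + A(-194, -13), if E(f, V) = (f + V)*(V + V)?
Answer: 88746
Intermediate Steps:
K = 198
E(f, V) = 2*V*(V + f) (E(f, V) = (V + f)*(2*V) = 2*V*(V + f))
E(K, 131) + A(-194, -13) = 2*131*(131 + 198) - 196*(-13) = 2*131*329 + 2548 = 86198 + 2548 = 88746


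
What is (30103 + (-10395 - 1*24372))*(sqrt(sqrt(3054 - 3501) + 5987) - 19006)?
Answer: 88643984 - 4664*sqrt(5987 + I*sqrt(447)) ≈ 8.8283e+7 - 637.2*I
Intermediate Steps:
(30103 + (-10395 - 1*24372))*(sqrt(sqrt(3054 - 3501) + 5987) - 19006) = (30103 + (-10395 - 24372))*(sqrt(sqrt(-447) + 5987) - 19006) = (30103 - 34767)*(sqrt(I*sqrt(447) + 5987) - 19006) = -4664*(sqrt(5987 + I*sqrt(447)) - 19006) = -4664*(-19006 + sqrt(5987 + I*sqrt(447))) = 88643984 - 4664*sqrt(5987 + I*sqrt(447))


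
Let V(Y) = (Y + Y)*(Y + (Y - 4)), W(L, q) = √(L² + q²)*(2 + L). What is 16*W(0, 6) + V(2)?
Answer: 192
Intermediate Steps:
V(Y) = 2*Y*(-4 + 2*Y) (V(Y) = (2*Y)*(Y + (-4 + Y)) = (2*Y)*(-4 + 2*Y) = 2*Y*(-4 + 2*Y))
16*W(0, 6) + V(2) = 16*(√(0² + 6²)*(2 + 0)) + 4*2*(-2 + 2) = 16*(√(0 + 36)*2) + 4*2*0 = 16*(√36*2) + 0 = 16*(6*2) + 0 = 16*12 + 0 = 192 + 0 = 192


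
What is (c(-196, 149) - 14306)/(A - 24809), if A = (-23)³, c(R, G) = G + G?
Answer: 1751/4622 ≈ 0.37884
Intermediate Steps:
c(R, G) = 2*G
A = -12167
(c(-196, 149) - 14306)/(A - 24809) = (2*149 - 14306)/(-12167 - 24809) = (298 - 14306)/(-36976) = -14008*(-1/36976) = 1751/4622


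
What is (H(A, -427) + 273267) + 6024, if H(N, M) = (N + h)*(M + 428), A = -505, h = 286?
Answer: 279072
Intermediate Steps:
H(N, M) = (286 + N)*(428 + M) (H(N, M) = (N + 286)*(M + 428) = (286 + N)*(428 + M))
(H(A, -427) + 273267) + 6024 = ((122408 + 286*(-427) + 428*(-505) - 427*(-505)) + 273267) + 6024 = ((122408 - 122122 - 216140 + 215635) + 273267) + 6024 = (-219 + 273267) + 6024 = 273048 + 6024 = 279072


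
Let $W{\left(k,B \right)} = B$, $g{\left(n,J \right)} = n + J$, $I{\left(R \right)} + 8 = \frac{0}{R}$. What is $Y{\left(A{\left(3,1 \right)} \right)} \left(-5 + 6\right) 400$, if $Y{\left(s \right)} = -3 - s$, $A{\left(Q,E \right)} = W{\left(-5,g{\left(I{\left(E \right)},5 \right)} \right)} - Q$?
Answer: $1200$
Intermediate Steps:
$I{\left(R \right)} = -8$ ($I{\left(R \right)} = -8 + \frac{0}{R} = -8 + 0 = -8$)
$g{\left(n,J \right)} = J + n$
$A{\left(Q,E \right)} = -3 - Q$ ($A{\left(Q,E \right)} = \left(5 - 8\right) - Q = -3 - Q$)
$Y{\left(A{\left(3,1 \right)} \right)} \left(-5 + 6\right) 400 = \left(-3 - \left(-3 - 3\right)\right) \left(-5 + 6\right) 400 = \left(-3 - \left(-3 - 3\right)\right) 1 \cdot 400 = \left(-3 - -6\right) 1 \cdot 400 = \left(-3 + 6\right) 1 \cdot 400 = 3 \cdot 1 \cdot 400 = 3 \cdot 400 = 1200$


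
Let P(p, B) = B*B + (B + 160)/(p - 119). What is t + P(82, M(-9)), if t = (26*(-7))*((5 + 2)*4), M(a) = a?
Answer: -185706/37 ≈ -5019.1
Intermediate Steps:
P(p, B) = B**2 + (160 + B)/(-119 + p)
t = -5096 (t = -1274*4 = -182*28 = -5096)
t + P(82, M(-9)) = -5096 + (160 - 9 - 119*(-9)**2 + 82*(-9)**2)/(-119 + 82) = -5096 + (160 - 9 - 119*81 + 82*81)/(-37) = -5096 - (160 - 9 - 9639 + 6642)/37 = -5096 - 1/37*(-2846) = -5096 + 2846/37 = -185706/37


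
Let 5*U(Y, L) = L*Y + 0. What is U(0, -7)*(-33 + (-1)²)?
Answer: 0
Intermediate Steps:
U(Y, L) = L*Y/5 (U(Y, L) = (L*Y + 0)/5 = (L*Y)/5 = L*Y/5)
U(0, -7)*(-33 + (-1)²) = ((⅕)*(-7)*0)*(-33 + (-1)²) = 0*(-33 + 1) = 0*(-32) = 0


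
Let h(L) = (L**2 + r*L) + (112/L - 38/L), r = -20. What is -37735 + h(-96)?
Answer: -1276789/48 ≈ -26600.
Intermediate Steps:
h(L) = L**2 - 20*L + 74/L (h(L) = (L**2 - 20*L) + (112/L - 38/L) = (L**2 - 20*L) + 74/L = L**2 - 20*L + 74/L)
-37735 + h(-96) = -37735 + (74 + (-96)**2*(-20 - 96))/(-96) = -37735 - (74 + 9216*(-116))/96 = -37735 - (74 - 1069056)/96 = -37735 - 1/96*(-1068982) = -37735 + 534491/48 = -1276789/48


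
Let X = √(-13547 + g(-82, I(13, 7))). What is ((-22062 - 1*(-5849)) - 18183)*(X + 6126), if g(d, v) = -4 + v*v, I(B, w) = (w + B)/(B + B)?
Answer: -210709896 - 34396*I*√2290019/13 ≈ -2.1071e+8 - 4.0039e+6*I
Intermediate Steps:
I(B, w) = (B + w)/(2*B) (I(B, w) = (B + w)/((2*B)) = (B + w)*(1/(2*B)) = (B + w)/(2*B))
g(d, v) = -4 + v²
X = I*√2290019/13 (X = √(-13547 + (-4 + ((½)*(13 + 7)/13)²)) = √(-13547 + (-4 + ((½)*(1/13)*20)²)) = √(-13547 + (-4 + (10/13)²)) = √(-13547 + (-4 + 100/169)) = √(-13547 - 576/169) = √(-2290019/169) = I*√2290019/13 ≈ 116.41*I)
((-22062 - 1*(-5849)) - 18183)*(X + 6126) = ((-22062 - 1*(-5849)) - 18183)*(I*√2290019/13 + 6126) = ((-22062 + 5849) - 18183)*(6126 + I*√2290019/13) = (-16213 - 18183)*(6126 + I*√2290019/13) = -34396*(6126 + I*√2290019/13) = -210709896 - 34396*I*√2290019/13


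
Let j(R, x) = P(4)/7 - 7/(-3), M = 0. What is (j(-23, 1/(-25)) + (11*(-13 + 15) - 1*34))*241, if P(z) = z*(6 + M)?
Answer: -31571/21 ≈ -1503.4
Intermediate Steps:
P(z) = 6*z (P(z) = z*(6 + 0) = z*6 = 6*z)
j(R, x) = 121/21 (j(R, x) = (6*4)/7 - 7/(-3) = 24*(⅐) - 7*(-⅓) = 24/7 + 7/3 = 121/21)
(j(-23, 1/(-25)) + (11*(-13 + 15) - 1*34))*241 = (121/21 + (11*(-13 + 15) - 1*34))*241 = (121/21 + (11*2 - 34))*241 = (121/21 + (22 - 34))*241 = (121/21 - 12)*241 = -131/21*241 = -31571/21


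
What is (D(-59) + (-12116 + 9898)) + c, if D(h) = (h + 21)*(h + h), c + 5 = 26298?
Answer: 28559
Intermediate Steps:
c = 26293 (c = -5 + 26298 = 26293)
D(h) = 2*h*(21 + h) (D(h) = (21 + h)*(2*h) = 2*h*(21 + h))
(D(-59) + (-12116 + 9898)) + c = (2*(-59)*(21 - 59) + (-12116 + 9898)) + 26293 = (2*(-59)*(-38) - 2218) + 26293 = (4484 - 2218) + 26293 = 2266 + 26293 = 28559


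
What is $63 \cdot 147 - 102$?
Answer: $9159$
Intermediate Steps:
$63 \cdot 147 - 102 = 9261 - 102 = 9159$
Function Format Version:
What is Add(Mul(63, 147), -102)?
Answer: 9159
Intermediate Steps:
Add(Mul(63, 147), -102) = Add(9261, -102) = 9159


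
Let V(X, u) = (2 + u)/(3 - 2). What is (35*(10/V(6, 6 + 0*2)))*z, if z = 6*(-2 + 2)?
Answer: 0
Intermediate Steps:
z = 0 (z = 6*0 = 0)
V(X, u) = 2 + u (V(X, u) = (2 + u)/1 = (2 + u)*1 = 2 + u)
(35*(10/V(6, 6 + 0*2)))*z = (35*(10/(2 + (6 + 0*2))))*0 = (35*(10/(2 + (6 + 0))))*0 = (35*(10/(2 + 6)))*0 = (35*(10/8))*0 = (35*(10*(⅛)))*0 = (35*(5/4))*0 = (175/4)*0 = 0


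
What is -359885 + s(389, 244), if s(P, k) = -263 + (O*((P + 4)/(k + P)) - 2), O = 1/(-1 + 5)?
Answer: -303966469/844 ≈ -3.6015e+5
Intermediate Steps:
O = ¼ (O = 1/4 = ¼ ≈ 0.25000)
s(P, k) = -265 + (4 + P)/(4*(P + k)) (s(P, k) = -263 + (((P + 4)/(k + P))/4 - 2) = -263 + (((4 + P)/(P + k))/4 - 2) = -263 + ((4 + P)/(4*(P + k)) - 2) = -263 + (-2 + (4 + P)/(4*(P + k))) = -265 + (4 + P)/(4*(P + k)))
-359885 + s(389, 244) = -359885 + (1 - 265*244 - 1059/4*389)/(389 + 244) = -359885 + (1 - 64660 - 411951/4)/633 = -359885 + (1/633)*(-670587/4) = -359885 - 223529/844 = -303966469/844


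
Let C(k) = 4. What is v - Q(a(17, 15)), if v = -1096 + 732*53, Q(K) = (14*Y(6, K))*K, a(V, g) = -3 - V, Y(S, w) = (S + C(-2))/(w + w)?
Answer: 37630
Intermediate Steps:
Y(S, w) = (4 + S)/(2*w) (Y(S, w) = (S + 4)/(w + w) = (4 + S)/((2*w)) = (4 + S)*(1/(2*w)) = (4 + S)/(2*w))
Q(K) = 70 (Q(K) = (14*((4 + 6)/(2*K)))*K = (14*((½)*10/K))*K = (14*(5/K))*K = (70/K)*K = 70)
v = 37700 (v = -1096 + 38796 = 37700)
v - Q(a(17, 15)) = 37700 - 1*70 = 37700 - 70 = 37630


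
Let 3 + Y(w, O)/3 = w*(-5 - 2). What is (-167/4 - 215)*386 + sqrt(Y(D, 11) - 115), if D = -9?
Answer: -198211/2 + sqrt(65) ≈ -99098.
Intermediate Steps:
Y(w, O) = -9 - 21*w (Y(w, O) = -9 + 3*(w*(-5 - 2)) = -9 + 3*(w*(-7)) = -9 + 3*(-7*w) = -9 - 21*w)
(-167/4 - 215)*386 + sqrt(Y(D, 11) - 115) = (-167/4 - 215)*386 + sqrt((-9 - 21*(-9)) - 115) = (-167*1/4 - 215)*386 + sqrt((-9 + 189) - 115) = (-167/4 - 215)*386 + sqrt(180 - 115) = -1027/4*386 + sqrt(65) = -198211/2 + sqrt(65)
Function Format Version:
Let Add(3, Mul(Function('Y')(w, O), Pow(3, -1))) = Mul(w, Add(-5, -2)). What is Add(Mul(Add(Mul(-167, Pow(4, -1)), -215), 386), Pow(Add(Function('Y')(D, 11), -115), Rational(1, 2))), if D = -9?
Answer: Add(Rational(-198211, 2), Pow(65, Rational(1, 2))) ≈ -99098.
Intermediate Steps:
Function('Y')(w, O) = Add(-9, Mul(-21, w)) (Function('Y')(w, O) = Add(-9, Mul(3, Mul(w, Add(-5, -2)))) = Add(-9, Mul(3, Mul(w, -7))) = Add(-9, Mul(3, Mul(-7, w))) = Add(-9, Mul(-21, w)))
Add(Mul(Add(Mul(-167, Pow(4, -1)), -215), 386), Pow(Add(Function('Y')(D, 11), -115), Rational(1, 2))) = Add(Mul(Add(Mul(-167, Pow(4, -1)), -215), 386), Pow(Add(Add(-9, Mul(-21, -9)), -115), Rational(1, 2))) = Add(Mul(Add(Mul(-167, Rational(1, 4)), -215), 386), Pow(Add(Add(-9, 189), -115), Rational(1, 2))) = Add(Mul(Add(Rational(-167, 4), -215), 386), Pow(Add(180, -115), Rational(1, 2))) = Add(Mul(Rational(-1027, 4), 386), Pow(65, Rational(1, 2))) = Add(Rational(-198211, 2), Pow(65, Rational(1, 2)))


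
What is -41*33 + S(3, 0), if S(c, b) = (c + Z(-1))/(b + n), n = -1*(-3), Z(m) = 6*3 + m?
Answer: -4039/3 ≈ -1346.3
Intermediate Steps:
Z(m) = 18 + m
n = 3
S(c, b) = (17 + c)/(3 + b) (S(c, b) = (c + (18 - 1))/(b + 3) = (c + 17)/(3 + b) = (17 + c)/(3 + b))
-41*33 + S(3, 0) = -41*33 + (17 + 3)/(3 + 0) = -1353 + 20/3 = -4039/3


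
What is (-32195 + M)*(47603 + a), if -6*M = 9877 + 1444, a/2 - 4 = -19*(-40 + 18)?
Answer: -3302325159/2 ≈ -1.6512e+9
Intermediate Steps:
a = 844 (a = 8 + 2*(-19*(-40 + 18)) = 8 + 2*(-19*(-22)) = 8 + 2*418 = 8 + 836 = 844)
M = -11321/6 (M = -(9877 + 1444)/6 = -⅙*11321 = -11321/6 ≈ -1886.8)
(-32195 + M)*(47603 + a) = (-32195 - 11321/6)*(47603 + 844) = -204491/6*48447 = -3302325159/2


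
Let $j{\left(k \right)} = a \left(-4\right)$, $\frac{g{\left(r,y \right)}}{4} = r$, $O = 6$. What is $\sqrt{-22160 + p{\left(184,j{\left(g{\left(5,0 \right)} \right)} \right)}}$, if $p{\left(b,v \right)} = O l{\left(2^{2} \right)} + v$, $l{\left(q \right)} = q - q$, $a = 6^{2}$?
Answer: $4 i \sqrt{1394} \approx 149.35 i$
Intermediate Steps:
$a = 36$
$g{\left(r,y \right)} = 4 r$
$l{\left(q \right)} = 0$
$j{\left(k \right)} = -144$ ($j{\left(k \right)} = 36 \left(-4\right) = -144$)
$p{\left(b,v \right)} = v$ ($p{\left(b,v \right)} = 6 \cdot 0 + v = 0 + v = v$)
$\sqrt{-22160 + p{\left(184,j{\left(g{\left(5,0 \right)} \right)} \right)}} = \sqrt{-22160 - 144} = \sqrt{-22304} = 4 i \sqrt{1394}$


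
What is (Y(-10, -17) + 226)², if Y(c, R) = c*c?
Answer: 106276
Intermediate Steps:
Y(c, R) = c²
(Y(-10, -17) + 226)² = ((-10)² + 226)² = (100 + 226)² = 326² = 106276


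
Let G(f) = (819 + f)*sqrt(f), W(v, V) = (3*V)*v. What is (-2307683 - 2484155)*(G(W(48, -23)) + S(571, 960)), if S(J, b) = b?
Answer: -4600164480 + 143352625608*I*sqrt(23) ≈ -4.6002e+9 + 6.8749e+11*I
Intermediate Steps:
W(v, V) = 3*V*v
G(f) = sqrt(f)*(819 + f)
(-2307683 - 2484155)*(G(W(48, -23)) + S(571, 960)) = (-2307683 - 2484155)*(sqrt(3*(-23)*48)*(819 + 3*(-23)*48) + 960) = -4791838*(sqrt(-3312)*(819 - 3312) + 960) = -4791838*((12*I*sqrt(23))*(-2493) + 960) = -4791838*(-29916*I*sqrt(23) + 960) = -4791838*(960 - 29916*I*sqrt(23)) = -4600164480 + 143352625608*I*sqrt(23)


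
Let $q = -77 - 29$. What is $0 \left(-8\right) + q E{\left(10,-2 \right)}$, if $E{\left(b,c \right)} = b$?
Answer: $-1060$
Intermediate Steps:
$q = -106$
$0 \left(-8\right) + q E{\left(10,-2 \right)} = 0 \left(-8\right) - 1060 = 0 - 1060 = -1060$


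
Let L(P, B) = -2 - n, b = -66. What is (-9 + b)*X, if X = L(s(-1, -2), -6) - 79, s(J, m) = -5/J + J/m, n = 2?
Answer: 6225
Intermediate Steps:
L(P, B) = -4 (L(P, B) = -2 - 1*2 = -2 - 2 = -4)
X = -83 (X = -4 - 79 = -83)
(-9 + b)*X = (-9 - 66)*(-83) = -75*(-83) = 6225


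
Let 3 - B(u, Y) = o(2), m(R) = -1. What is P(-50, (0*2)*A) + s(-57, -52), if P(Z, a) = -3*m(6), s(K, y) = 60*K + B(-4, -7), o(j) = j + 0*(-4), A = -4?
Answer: -3416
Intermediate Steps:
o(j) = j (o(j) = j + 0 = j)
B(u, Y) = 1 (B(u, Y) = 3 - 1*2 = 3 - 2 = 1)
s(K, y) = 1 + 60*K (s(K, y) = 60*K + 1 = 1 + 60*K)
P(Z, a) = 3 (P(Z, a) = -3*(-1) = 3)
P(-50, (0*2)*A) + s(-57, -52) = 3 + (1 + 60*(-57)) = 3 + (1 - 3420) = 3 - 3419 = -3416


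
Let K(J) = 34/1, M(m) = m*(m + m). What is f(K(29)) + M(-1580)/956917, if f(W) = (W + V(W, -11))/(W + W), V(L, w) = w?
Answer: 361519491/65070356 ≈ 5.5558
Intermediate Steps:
M(m) = 2*m**2 (M(m) = m*(2*m) = 2*m**2)
K(J) = 34 (K(J) = 34*1 = 34)
f(W) = (-11 + W)/(2*W) (f(W) = (W - 11)/(W + W) = (-11 + W)/((2*W)) = (-11 + W)*(1/(2*W)) = (-11 + W)/(2*W))
f(K(29)) + M(-1580)/956917 = (1/2)*(-11 + 34)/34 + (2*(-1580)**2)/956917 = (1/2)*(1/34)*23 + (2*2496400)*(1/956917) = 23/68 + 4992800*(1/956917) = 23/68 + 4992800/956917 = 361519491/65070356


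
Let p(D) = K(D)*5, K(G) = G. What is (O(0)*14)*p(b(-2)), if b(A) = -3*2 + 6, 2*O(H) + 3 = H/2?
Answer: 0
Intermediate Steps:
O(H) = -3/2 + H/4 (O(H) = -3/2 + (H/2)/2 = -3/2 + H/4)
b(A) = 0 (b(A) = -6 + 6 = 0)
p(D) = 5*D (p(D) = D*5 = 5*D)
(O(0)*14)*p(b(-2)) = ((-3/2 + (¼)*0)*14)*(5*0) = ((-3/2 + 0)*14)*0 = -3/2*14*0 = -21*0 = 0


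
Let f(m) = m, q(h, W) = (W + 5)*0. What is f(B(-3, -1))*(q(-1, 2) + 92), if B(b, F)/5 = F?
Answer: -460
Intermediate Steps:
q(h, W) = 0 (q(h, W) = (5 + W)*0 = 0)
B(b, F) = 5*F
f(B(-3, -1))*(q(-1, 2) + 92) = (5*(-1))*(0 + 92) = -5*92 = -460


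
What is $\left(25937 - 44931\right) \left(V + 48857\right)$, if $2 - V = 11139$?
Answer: $-716453680$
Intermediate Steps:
$V = -11137$ ($V = 2 - 11139 = -11137$)
$\left(25937 - 44931\right) \left(V + 48857\right) = \left(25937 - 44931\right) \left(-11137 + 48857\right) = \left(-18994\right) 37720 = -716453680$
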